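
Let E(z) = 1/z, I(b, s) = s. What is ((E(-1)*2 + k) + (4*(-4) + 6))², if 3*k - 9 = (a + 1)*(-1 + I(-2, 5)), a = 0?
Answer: 529/9 ≈ 58.778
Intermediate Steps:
k = 13/3 (k = 3 + ((0 + 1)*(-1 + 5))/3 = 3 + (1*4)/3 = 3 + (⅓)*4 = 3 + 4/3 = 13/3 ≈ 4.3333)
((E(-1)*2 + k) + (4*(-4) + 6))² = ((2/(-1) + 13/3) + (4*(-4) + 6))² = ((-1*2 + 13/3) + (-16 + 6))² = ((-2 + 13/3) - 10)² = (7/3 - 10)² = (-23/3)² = 529/9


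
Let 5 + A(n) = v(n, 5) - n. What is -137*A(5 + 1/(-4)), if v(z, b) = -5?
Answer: 8083/4 ≈ 2020.8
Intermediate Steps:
A(n) = -10 - n (A(n) = -5 + (-5 - n) = -10 - n)
-137*A(5 + 1/(-4)) = -137*(-10 - (5 + 1/(-4))) = -137*(-10 - (5 - ¼)) = -137*(-10 - 1*19/4) = -137*(-10 - 19/4) = -137*(-59/4) = 8083/4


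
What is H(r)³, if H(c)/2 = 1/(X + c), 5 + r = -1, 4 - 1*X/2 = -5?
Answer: 1/216 ≈ 0.0046296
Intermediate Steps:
X = 18 (X = 8 - 2*(-5) = 8 + 10 = 18)
r = -6 (r = -5 - 1 = -6)
H(c) = 2/(18 + c)
H(r)³ = (2/(18 - 6))³ = (2/12)³ = (2*(1/12))³ = (⅙)³ = 1/216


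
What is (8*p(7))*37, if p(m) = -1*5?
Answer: -1480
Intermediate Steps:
p(m) = -5
(8*p(7))*37 = (8*(-5))*37 = -40*37 = -1480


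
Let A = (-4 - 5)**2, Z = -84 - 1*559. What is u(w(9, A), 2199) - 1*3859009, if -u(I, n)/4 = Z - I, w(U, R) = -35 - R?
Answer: -3856901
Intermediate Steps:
Z = -643 (Z = -84 - 559 = -643)
A = 81 (A = (-9)**2 = 81)
u(I, n) = 2572 + 4*I (u(I, n) = -4*(-643 - I) = 2572 + 4*I)
u(w(9, A), 2199) - 1*3859009 = (2572 + 4*(-35 - 1*81)) - 1*3859009 = (2572 + 4*(-35 - 81)) - 3859009 = (2572 + 4*(-116)) - 3859009 = (2572 - 464) - 3859009 = 2108 - 3859009 = -3856901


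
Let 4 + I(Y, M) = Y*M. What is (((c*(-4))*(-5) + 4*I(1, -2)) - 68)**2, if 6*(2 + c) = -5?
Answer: 198916/9 ≈ 22102.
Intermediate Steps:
c = -17/6 (c = -2 + (1/6)*(-5) = -2 - 5/6 = -17/6 ≈ -2.8333)
I(Y, M) = -4 + M*Y (I(Y, M) = -4 + Y*M = -4 + M*Y)
(((c*(-4))*(-5) + 4*I(1, -2)) - 68)**2 = ((-17/6*(-4)*(-5) + 4*(-4 - 2*1)) - 68)**2 = (((34/3)*(-5) + 4*(-4 - 2)) - 68)**2 = ((-170/3 + 4*(-6)) - 68)**2 = ((-170/3 - 24) - 68)**2 = (-242/3 - 68)**2 = (-446/3)**2 = 198916/9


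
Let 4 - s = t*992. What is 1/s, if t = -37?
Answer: 1/36708 ≈ 2.7242e-5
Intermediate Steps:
s = 36708 (s = 4 - (-37)*992 = 4 - 1*(-36704) = 4 + 36704 = 36708)
1/s = 1/36708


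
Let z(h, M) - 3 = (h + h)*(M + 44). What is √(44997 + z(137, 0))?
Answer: 4*√3566 ≈ 238.86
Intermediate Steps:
z(h, M) = 3 + 2*h*(44 + M) (z(h, M) = 3 + (h + h)*(M + 44) = 3 + (2*h)*(44 + M) = 3 + 2*h*(44 + M))
√(44997 + z(137, 0)) = √(44997 + (3 + 88*137 + 2*0*137)) = √(44997 + (3 + 12056 + 0)) = √(44997 + 12059) = √57056 = 4*√3566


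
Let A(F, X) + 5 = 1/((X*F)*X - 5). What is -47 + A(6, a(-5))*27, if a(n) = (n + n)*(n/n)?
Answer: -108263/595 ≈ -181.95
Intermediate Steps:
a(n) = 2*n (a(n) = (2*n)*1 = 2*n)
A(F, X) = -5 + 1/(-5 + F*X²) (A(F, X) = -5 + 1/((X*F)*X - 5) = -5 + 1/((F*X)*X - 5) = -5 + 1/(F*X² - 5) = -5 + 1/(-5 + F*X²))
-47 + A(6, a(-5))*27 = -47 + ((26 - 5*6*(2*(-5))²)/(-5 + 6*(2*(-5))²))*27 = -47 + ((26 - 5*6*(-10)²)/(-5 + 6*(-10)²))*27 = -47 + ((26 - 5*6*100)/(-5 + 6*100))*27 = -47 + ((26 - 3000)/(-5 + 600))*27 = -47 + (-2974/595)*27 = -47 + ((1/595)*(-2974))*27 = -47 - 2974/595*27 = -47 - 80298/595 = -108263/595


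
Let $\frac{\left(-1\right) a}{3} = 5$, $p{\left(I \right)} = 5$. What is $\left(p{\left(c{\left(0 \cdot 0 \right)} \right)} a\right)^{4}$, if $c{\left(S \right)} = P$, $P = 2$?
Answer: $31640625$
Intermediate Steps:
$c{\left(S \right)} = 2$
$a = -15$ ($a = \left(-3\right) 5 = -15$)
$\left(p{\left(c{\left(0 \cdot 0 \right)} \right)} a\right)^{4} = \left(5 \left(-15\right)\right)^{4} = \left(-75\right)^{4} = 31640625$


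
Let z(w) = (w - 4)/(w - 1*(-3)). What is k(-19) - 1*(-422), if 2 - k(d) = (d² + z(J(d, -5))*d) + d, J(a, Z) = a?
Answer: 1749/16 ≈ 109.31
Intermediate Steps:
z(w) = (-4 + w)/(3 + w) (z(w) = (-4 + w)/(w + 3) = (-4 + w)/(3 + w))
k(d) = 2 - d - d² - d*(-4 + d)/(3 + d) (k(d) = 2 - ((d² + ((-4 + d)/(3 + d))*d) + d) = 2 - ((d² + d*(-4 + d)/(3 + d)) + d) = 2 - (d + d² + d*(-4 + d)/(3 + d)) = 2 + (-d - d² - d*(-4 + d)/(3 + d)) = 2 - d - d² - d*(-4 + d)/(3 + d))
k(-19) - 1*(-422) = (6 - 1*(-19)³ - 5*(-19)² + 3*(-19))/(3 - 19) - 1*(-422) = (6 - 1*(-6859) - 5*361 - 57)/(-16) + 422 = -(6 + 6859 - 1805 - 57)/16 + 422 = -1/16*5003 + 422 = -5003/16 + 422 = 1749/16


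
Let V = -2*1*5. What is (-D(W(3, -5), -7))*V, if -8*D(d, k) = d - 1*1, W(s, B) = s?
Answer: -5/2 ≈ -2.5000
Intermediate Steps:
D(d, k) = ⅛ - d/8 (D(d, k) = -(d - 1*1)/8 = -(d - 1)/8 = -(-1 + d)/8 = ⅛ - d/8)
V = -10 (V = -2*5 = -10)
(-D(W(3, -5), -7))*V = -(⅛ - ⅛*3)*(-10) = -(⅛ - 3/8)*(-10) = -1*(-¼)*(-10) = (¼)*(-10) = -5/2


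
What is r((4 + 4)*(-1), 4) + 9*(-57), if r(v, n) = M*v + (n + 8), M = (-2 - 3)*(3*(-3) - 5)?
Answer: -1061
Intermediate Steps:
M = 70 (M = -5*(-9 - 5) = -5*(-14) = 70)
r(v, n) = 8 + n + 70*v (r(v, n) = 70*v + (n + 8) = 70*v + (8 + n) = 8 + n + 70*v)
r((4 + 4)*(-1), 4) + 9*(-57) = (8 + 4 + 70*((4 + 4)*(-1))) + 9*(-57) = (8 + 4 + 70*(8*(-1))) - 513 = (8 + 4 + 70*(-8)) - 513 = (8 + 4 - 560) - 513 = -548 - 513 = -1061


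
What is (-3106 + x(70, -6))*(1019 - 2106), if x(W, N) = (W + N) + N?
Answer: 3313176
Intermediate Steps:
x(W, N) = W + 2*N (x(W, N) = (N + W) + N = W + 2*N)
(-3106 + x(70, -6))*(1019 - 2106) = (-3106 + (70 + 2*(-6)))*(1019 - 2106) = (-3106 + (70 - 12))*(-1087) = (-3106 + 58)*(-1087) = -3048*(-1087) = 3313176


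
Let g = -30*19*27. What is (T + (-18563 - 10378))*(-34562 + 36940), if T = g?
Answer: -105419118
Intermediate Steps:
g = -15390 (g = -570*27 = -15390)
T = -15390
(T + (-18563 - 10378))*(-34562 + 36940) = (-15390 + (-18563 - 10378))*(-34562 + 36940) = (-15390 - 28941)*2378 = -44331*2378 = -105419118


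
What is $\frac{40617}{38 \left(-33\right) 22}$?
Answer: $- \frac{13539}{9196} \approx -1.4723$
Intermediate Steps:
$\frac{40617}{38 \left(-33\right) 22} = \frac{40617}{\left(-1254\right) 22} = \frac{40617}{-27588} = 40617 \left(- \frac{1}{27588}\right) = - \frac{13539}{9196}$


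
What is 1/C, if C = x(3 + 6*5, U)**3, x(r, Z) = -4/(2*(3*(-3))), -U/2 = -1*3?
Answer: 729/8 ≈ 91.125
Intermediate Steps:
U = 6 (U = -(-2)*3 = -2*(-3) = 6)
x(r, Z) = 2/9 (x(r, Z) = -4/(2*(-9)) = -4/(-18) = -4*(-1/18) = 2/9)
C = 8/729 (C = (2/9)**3 = 8/729 ≈ 0.010974)
1/C = 1/(8/729) = 729/8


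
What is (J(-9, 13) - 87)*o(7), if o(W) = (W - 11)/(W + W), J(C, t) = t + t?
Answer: 122/7 ≈ 17.429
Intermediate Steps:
J(C, t) = 2*t
o(W) = (-11 + W)/(2*W) (o(W) = (-11 + W)/((2*W)) = (-11 + W)*(1/(2*W)) = (-11 + W)/(2*W))
(J(-9, 13) - 87)*o(7) = (2*13 - 87)*((1/2)*(-11 + 7)/7) = (26 - 87)*((1/2)*(1/7)*(-4)) = -61*(-2/7) = 122/7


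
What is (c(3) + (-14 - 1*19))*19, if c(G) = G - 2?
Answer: -608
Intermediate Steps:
c(G) = -2 + G
(c(3) + (-14 - 1*19))*19 = ((-2 + 3) + (-14 - 1*19))*19 = (1 + (-14 - 19))*19 = (1 - 33)*19 = -32*19 = -608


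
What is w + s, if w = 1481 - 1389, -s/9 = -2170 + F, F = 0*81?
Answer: 19622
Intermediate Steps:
F = 0
s = 19530 (s = -9*(-2170 + 0) = -9*(-2170) = 19530)
w = 92
w + s = 92 + 19530 = 19622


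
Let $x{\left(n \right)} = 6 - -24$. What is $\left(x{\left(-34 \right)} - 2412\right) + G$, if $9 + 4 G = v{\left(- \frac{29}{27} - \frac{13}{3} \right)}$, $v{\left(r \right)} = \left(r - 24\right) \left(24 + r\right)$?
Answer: $- \frac{7351061}{2916} \approx -2520.9$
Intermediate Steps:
$v{\left(r \right)} = \left(-24 + r\right) \left(24 + r\right)$
$G = - \frac{405149}{2916}$ ($G = - \frac{9}{4} + \frac{-576 + \left(- \frac{29}{27} - \frac{13}{3}\right)^{2}}{4} = - \frac{9}{4} + \frac{-576 + \left(- \frac{146}{27}\right)^{2}}{4} = - \frac{9}{4} + \frac{-576 + \frac{21316}{729}}{4} = - \frac{9}{4} + \frac{1}{4} \left(- \frac{398588}{729}\right) = - \frac{9}{4} - \frac{99647}{729} = - \frac{405149}{2916} \approx -138.94$)
$x{\left(n \right)} = 30$ ($x{\left(n \right)} = 6 + 24 = 30$)
$\left(x{\left(-34 \right)} - 2412\right) + G = \left(30 - 2412\right) - \frac{405149}{2916} = -2382 - \frac{405149}{2916} = - \frac{7351061}{2916}$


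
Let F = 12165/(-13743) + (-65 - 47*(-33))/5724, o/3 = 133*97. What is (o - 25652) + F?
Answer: 19011237355/1456758 ≈ 13050.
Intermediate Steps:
o = 38703 (o = 3*(133*97) = 3*12901 = 38703)
F = -911303/1456758 (F = 12165*(-1/13743) + (-65 + 1551)*(1/5724) = -4055/4581 + 1486*(1/5724) = -4055/4581 + 743/2862 = -911303/1456758 ≈ -0.62557)
(o - 25652) + F = (38703 - 25652) - 911303/1456758 = 13051 - 911303/1456758 = 19011237355/1456758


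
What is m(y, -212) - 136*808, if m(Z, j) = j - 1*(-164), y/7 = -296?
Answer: -109936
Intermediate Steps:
y = -2072 (y = 7*(-296) = -2072)
m(Z, j) = 164 + j (m(Z, j) = j + 164 = 164 + j)
m(y, -212) - 136*808 = (164 - 212) - 136*808 = -48 - 109888 = -109936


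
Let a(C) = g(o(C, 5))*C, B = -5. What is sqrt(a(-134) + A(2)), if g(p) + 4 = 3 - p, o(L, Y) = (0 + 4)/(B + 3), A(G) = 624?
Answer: 7*sqrt(10) ≈ 22.136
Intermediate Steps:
o(L, Y) = -2 (o(L, Y) = (0 + 4)/(-5 + 3) = 4/(-2) = 4*(-1/2) = -2)
g(p) = -1 - p (g(p) = -4 + (3 - p) = -1 - p)
a(C) = C (a(C) = (-1 - 1*(-2))*C = (-1 + 2)*C = 1*C = C)
sqrt(a(-134) + A(2)) = sqrt(-134 + 624) = sqrt(490) = 7*sqrt(10)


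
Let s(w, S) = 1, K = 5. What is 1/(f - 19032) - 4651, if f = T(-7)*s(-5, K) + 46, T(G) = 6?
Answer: -88275981/18980 ≈ -4651.0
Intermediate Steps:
f = 52 (f = 6*1 + 46 = 6 + 46 = 52)
1/(f - 19032) - 4651 = 1/(52 - 19032) - 4651 = 1/(-18980) - 4651 = -1/18980 - 4651 = -88275981/18980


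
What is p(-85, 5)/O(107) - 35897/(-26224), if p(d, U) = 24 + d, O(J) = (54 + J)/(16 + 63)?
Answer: -120594039/4222064 ≈ -28.563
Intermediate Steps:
O(J) = 54/79 + J/79 (O(J) = (54 + J)/79 = (54 + J)*(1/79) = 54/79 + J/79)
p(-85, 5)/O(107) - 35897/(-26224) = (24 - 85)/(54/79 + (1/79)*107) - 35897/(-26224) = -61/(54/79 + 107/79) - 35897*(-1/26224) = -61/161/79 + 35897/26224 = -61*79/161 + 35897/26224 = -4819/161 + 35897/26224 = -120594039/4222064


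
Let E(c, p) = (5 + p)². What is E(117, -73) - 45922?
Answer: -41298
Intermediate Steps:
E(117, -73) - 45922 = (5 - 73)² - 45922 = (-68)² - 45922 = 4624 - 45922 = -41298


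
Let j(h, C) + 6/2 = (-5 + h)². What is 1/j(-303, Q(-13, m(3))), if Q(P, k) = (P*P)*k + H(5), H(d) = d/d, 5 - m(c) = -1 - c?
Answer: 1/94861 ≈ 1.0542e-5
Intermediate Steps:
m(c) = 6 + c (m(c) = 5 - (-1 - c) = 5 + (1 + c) = 6 + c)
H(d) = 1
Q(P, k) = 1 + k*P² (Q(P, k) = (P*P)*k + 1 = P²*k + 1 = k*P² + 1 = 1 + k*P²)
j(h, C) = -3 + (-5 + h)²
1/j(-303, Q(-13, m(3))) = 1/(-3 + (-5 - 303)²) = 1/(-3 + (-308)²) = 1/(-3 + 94864) = 1/94861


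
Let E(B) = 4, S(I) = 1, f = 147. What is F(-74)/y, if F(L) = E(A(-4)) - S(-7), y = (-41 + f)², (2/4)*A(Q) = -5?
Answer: 3/11236 ≈ 0.00026700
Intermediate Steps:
A(Q) = -10 (A(Q) = 2*(-5) = -10)
y = 11236 (y = (-41 + 147)² = 106² = 11236)
F(L) = 3 (F(L) = 4 - 1*1 = 4 - 1 = 3)
F(-74)/y = 3/11236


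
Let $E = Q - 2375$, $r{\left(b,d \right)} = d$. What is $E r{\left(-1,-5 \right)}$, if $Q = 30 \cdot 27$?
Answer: $7825$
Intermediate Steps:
$Q = 810$
$E = -1565$ ($E = 810 - 2375 = -1565$)
$E r{\left(-1,-5 \right)} = \left(-1565\right) \left(-5\right) = 7825$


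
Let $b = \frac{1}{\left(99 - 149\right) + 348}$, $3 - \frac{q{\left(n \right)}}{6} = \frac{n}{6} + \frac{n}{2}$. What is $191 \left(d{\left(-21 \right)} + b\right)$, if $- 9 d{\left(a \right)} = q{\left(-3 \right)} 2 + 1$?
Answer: $- \frac{3470279}{2682} \approx -1293.9$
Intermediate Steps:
$q{\left(n \right)} = 18 - 4 n$ ($q{\left(n \right)} = 18 - 6 \left(\frac{n}{6} + \frac{n}{2}\right) = 18 - 6 \frac{2 n}{3} = 18 - 4 n$)
$d{\left(a \right)} = - \frac{61}{9}$ ($d{\left(a \right)} = - \frac{\left(18 - -12\right) 2 + 1}{9} = - \frac{\left(18 + 12\right) 2 + 1}{9} = - \frac{30 \cdot 2 + 1}{9} = - \frac{60 + 1}{9} = \left(- \frac{1}{9}\right) 61 = - \frac{61}{9}$)
$b = \frac{1}{298}$ ($b = \frac{1}{\left(99 - 149\right) + 348} = \frac{1}{-50 + 348} = \frac{1}{298} \approx 0.0033557$)
$191 \left(d{\left(-21 \right)} + b\right) = 191 \left(- \frac{61}{9} + \frac{1}{298}\right) = 191 \left(- \frac{18169}{2682}\right) = - \frac{3470279}{2682}$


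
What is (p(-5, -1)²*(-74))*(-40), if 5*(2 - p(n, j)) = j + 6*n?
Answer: 995152/5 ≈ 1.9903e+5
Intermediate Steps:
p(n, j) = 2 - 6*n/5 - j/5 (p(n, j) = 2 - (j + 6*n)/5 = 2 + (-6*n/5 - j/5) = 2 - 6*n/5 - j/5)
(p(-5, -1)²*(-74))*(-40) = ((2 - 6/5*(-5) - ⅕*(-1))²*(-74))*(-40) = ((2 + 6 + ⅕)²*(-74))*(-40) = ((41/5)²*(-74))*(-40) = ((1681/25)*(-74))*(-40) = -124394/25*(-40) = 995152/5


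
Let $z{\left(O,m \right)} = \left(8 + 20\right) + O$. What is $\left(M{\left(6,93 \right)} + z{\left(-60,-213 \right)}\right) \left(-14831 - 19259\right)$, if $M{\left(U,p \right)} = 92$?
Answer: $-2045400$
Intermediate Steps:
$z{\left(O,m \right)} = 28 + O$
$\left(M{\left(6,93 \right)} + z{\left(-60,-213 \right)}\right) \left(-14831 - 19259\right) = \left(92 + \left(28 - 60\right)\right) \left(-14831 - 19259\right) = \left(92 - 32\right) \left(-34090\right) = 60 \left(-34090\right) = -2045400$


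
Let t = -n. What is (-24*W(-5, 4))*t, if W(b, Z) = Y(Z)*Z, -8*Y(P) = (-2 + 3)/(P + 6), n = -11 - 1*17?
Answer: 168/5 ≈ 33.600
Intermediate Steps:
n = -28 (n = -11 - 17 = -28)
Y(P) = -1/(8*(6 + P)) (Y(P) = -(-2 + 3)/(8*(P + 6)) = -1/(8*(6 + P)))
W(b, Z) = -Z/(48 + 8*Z) (W(b, Z) = (-1/(48 + 8*Z))*Z = -Z/(48 + 8*Z))
t = 28 (t = -1*(-28) = 28)
(-24*W(-5, 4))*t = -(-24)*4/(48 + 8*4)*28 = -(-24)*4/(48 + 32)*28 = -(-24)*4/80*28 = -24*(-1/20)*28 = (6/5)*28 = 168/5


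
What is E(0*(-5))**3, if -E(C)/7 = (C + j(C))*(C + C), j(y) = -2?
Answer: 0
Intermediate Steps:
E(C) = -14*C*(-2 + C) (E(C) = -7*(C - 2)*(C + C) = -7*(-2 + C)*2*C = -14*C*(-2 + C))
E(0*(-5))**3 = (14*(0*(-5))*(2 - 0*(-5)))**3 = (14*0*(2 - 1*0))**3 = (14*0*(2 + 0))**3 = (14*0*2)**3 = 0**3 = 0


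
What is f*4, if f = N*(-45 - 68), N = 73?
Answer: -32996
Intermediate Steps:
f = -8249 (f = 73*(-45 - 68) = 73*(-113) = -8249)
f*4 = -8249*4 = -32996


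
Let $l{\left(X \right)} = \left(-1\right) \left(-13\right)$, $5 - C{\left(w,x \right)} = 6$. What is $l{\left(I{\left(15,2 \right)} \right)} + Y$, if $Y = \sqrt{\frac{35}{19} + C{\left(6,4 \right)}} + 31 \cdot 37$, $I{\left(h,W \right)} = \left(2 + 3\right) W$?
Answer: $1160 + \frac{4 \sqrt{19}}{19} \approx 1160.9$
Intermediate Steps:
$C{\left(w,x \right)} = -1$ ($C{\left(w,x \right)} = 5 - 6 = -1$)
$I{\left(h,W \right)} = 5 W$
$l{\left(X \right)} = 13$
$Y = 1147 + \frac{4 \sqrt{19}}{19}$ ($Y = \sqrt{\frac{35}{19} - 1} + 31 \cdot 37 = \sqrt{35 \cdot \frac{1}{19} - 1} + 1147 = \sqrt{\frac{35}{19} - 1} + 1147 = \sqrt{\frac{16}{19}} + 1147 = \frac{4 \sqrt{19}}{19} + 1147 = 1147 + \frac{4 \sqrt{19}}{19} \approx 1147.9$)
$l{\left(I{\left(15,2 \right)} \right)} + Y = 13 + \left(1147 + \frac{4 \sqrt{19}}{19}\right) = 1160 + \frac{4 \sqrt{19}}{19}$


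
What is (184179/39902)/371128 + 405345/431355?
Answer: 400182132984991/425855208106192 ≈ 0.93971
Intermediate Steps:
(184179/39902)/371128 + 405345/431355 = (184179*(1/39902))*(1/371128) + 405345*(1/431355) = (184179/39902)*(1/371128) + 27023/28757 = 184179/14808749456 + 27023/28757 = 400182132984991/425855208106192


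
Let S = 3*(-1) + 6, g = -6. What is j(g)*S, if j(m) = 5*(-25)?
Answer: -375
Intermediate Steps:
j(m) = -125
S = 3 (S = -3 + 6 = 3)
j(g)*S = -125*3 = -375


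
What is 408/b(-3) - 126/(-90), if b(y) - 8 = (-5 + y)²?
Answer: 106/15 ≈ 7.0667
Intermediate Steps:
b(y) = 8 + (-5 + y)²
408/b(-3) - 126/(-90) = 408/(8 + (-5 - 3)²) - 126/(-90) = 408/(8 + (-8)²) - 126*(-1/90) = 408/(8 + 64) + 7/5 = 408/72 + 7/5 = 408*(1/72) + 7/5 = 17/3 + 7/5 = 106/15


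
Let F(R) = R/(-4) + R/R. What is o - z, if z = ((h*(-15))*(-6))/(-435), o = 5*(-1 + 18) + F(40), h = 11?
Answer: 2270/29 ≈ 78.276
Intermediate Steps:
F(R) = 1 - R/4 (F(R) = R*(-1/4) + 1 = -R/4 + 1 = 1 - R/4)
o = 76 (o = 5*(-1 + 18) + (1 - 1/4*40) = 5*17 + (1 - 10) = 85 - 9 = 76)
z = -66/29 (z = ((11*(-15))*(-6))/(-435) = -165*(-6)*(-1/435) = 990*(-1/435) = -66/29 ≈ -2.2759)
o - z = 76 - 1*(-66/29) = 76 + 66/29 = 2270/29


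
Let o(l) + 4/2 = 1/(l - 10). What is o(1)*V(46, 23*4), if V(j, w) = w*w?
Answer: -160816/9 ≈ -17868.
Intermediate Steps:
V(j, w) = w**2
o(l) = -2 + 1/(-10 + l) (o(l) = -2 + 1/(l - 10) = -2 + 1/(-10 + l))
o(1)*V(46, 23*4) = ((21 - 2*1)/(-10 + 1))*(23*4)**2 = ((21 - 2)/(-9))*92**2 = -1/9*19*8464 = -19/9*8464 = -160816/9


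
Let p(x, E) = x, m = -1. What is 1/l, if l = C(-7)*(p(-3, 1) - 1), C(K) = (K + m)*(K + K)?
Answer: -1/448 ≈ -0.0022321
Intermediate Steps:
C(K) = 2*K*(-1 + K) (C(K) = (K - 1)*(K + K) = (-1 + K)*(2*K) = 2*K*(-1 + K))
l = -448 (l = (2*(-7)*(-1 - 7))*(-3 - 1) = (2*(-7)*(-8))*(-4) = 112*(-4) = -448)
1/l = 1/(-448) = -1/448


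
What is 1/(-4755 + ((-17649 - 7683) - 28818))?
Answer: -1/58905 ≈ -1.6976e-5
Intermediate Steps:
1/(-4755 + ((-17649 - 7683) - 28818)) = 1/(-4755 + (-25332 - 28818)) = 1/(-4755 - 54150) = 1/(-58905) = -1/58905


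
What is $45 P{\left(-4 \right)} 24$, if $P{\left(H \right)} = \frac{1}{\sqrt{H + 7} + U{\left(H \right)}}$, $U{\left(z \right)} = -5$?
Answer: $- \frac{2700}{11} - \frac{540 \sqrt{3}}{11} \approx -330.48$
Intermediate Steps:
$P{\left(H \right)} = \frac{1}{-5 + \sqrt{7 + H}}$ ($P{\left(H \right)} = \frac{1}{\sqrt{H + 7} - 5} = \frac{1}{\sqrt{7 + H} - 5} = \frac{1}{-5 + \sqrt{7 + H}}$)
$45 P{\left(-4 \right)} 24 = \frac{45}{-5 + \sqrt{7 - 4}} \cdot 24 = \frac{45}{-5 + \sqrt{3}} \cdot 24 = \frac{1080}{-5 + \sqrt{3}}$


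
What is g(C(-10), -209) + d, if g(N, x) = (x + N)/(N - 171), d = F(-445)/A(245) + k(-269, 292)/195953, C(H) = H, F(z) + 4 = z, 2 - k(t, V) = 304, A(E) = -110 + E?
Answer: -10138933282/4788111555 ≈ -2.1175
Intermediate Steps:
k(t, V) = -302 (k(t, V) = 2 - 1*304 = 2 - 304 = -302)
F(z) = -4 + z
d = -88023667/26453655 (d = (-4 - 445)/(-110 + 245) - 302/195953 = -449/135 - 302*1/195953 = -449*1/135 - 302/195953 = -449/135 - 302/195953 = -88023667/26453655 ≈ -3.3275)
g(N, x) = (N + x)/(-171 + N)
g(C(-10), -209) + d = (-10 - 209)/(-171 - 10) - 88023667/26453655 = -219/(-181) - 88023667/26453655 = -1/181*(-219) - 88023667/26453655 = 219/181 - 88023667/26453655 = -10138933282/4788111555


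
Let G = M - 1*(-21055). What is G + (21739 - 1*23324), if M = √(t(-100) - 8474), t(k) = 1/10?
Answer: 19470 + I*√847390/10 ≈ 19470.0 + 92.054*I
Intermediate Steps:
t(k) = ⅒
M = I*√847390/10 (M = √(⅒ - 8474) = √(-84739/10) = I*√847390/10 ≈ 92.054*I)
G = 21055 + I*√847390/10 (G = I*√847390/10 - 1*(-21055) = I*√847390/10 + 21055 = 21055 + I*√847390/10 ≈ 21055.0 + 92.054*I)
G + (21739 - 1*23324) = (21055 + I*√847390/10) + (21739 - 1*23324) = (21055 + I*√847390/10) + (21739 - 23324) = (21055 + I*√847390/10) - 1585 = 19470 + I*√847390/10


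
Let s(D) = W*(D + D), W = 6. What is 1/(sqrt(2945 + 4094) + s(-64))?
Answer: -768/582785 - sqrt(7039)/582785 ≈ -0.0014618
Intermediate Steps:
s(D) = 12*D (s(D) = 6*(D + D) = 6*(2*D) = 12*D)
1/(sqrt(2945 + 4094) + s(-64)) = 1/(sqrt(2945 + 4094) + 12*(-64)) = 1/(sqrt(7039) - 768) = 1/(-768 + sqrt(7039))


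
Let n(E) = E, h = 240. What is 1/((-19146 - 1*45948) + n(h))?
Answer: -1/64854 ≈ -1.5419e-5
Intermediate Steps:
1/((-19146 - 1*45948) + n(h)) = 1/((-19146 - 1*45948) + 240) = 1/((-19146 - 45948) + 240) = 1/(-65094 + 240) = 1/(-64854) = -1/64854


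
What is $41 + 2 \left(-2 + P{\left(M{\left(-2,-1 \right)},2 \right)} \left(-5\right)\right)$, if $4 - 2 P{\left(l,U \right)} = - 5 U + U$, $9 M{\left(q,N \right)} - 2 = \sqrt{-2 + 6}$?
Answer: $-23$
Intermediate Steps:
$M{\left(q,N \right)} = \frac{4}{9}$ ($M{\left(q,N \right)} = \frac{2}{9} + \frac{\sqrt{-2 + 6}}{9} = \frac{2}{9} + \frac{\sqrt{4}}{9} = \frac{2}{9} + \frac{1}{9} \cdot 2 = \frac{2}{9} + \frac{2}{9} = \frac{4}{9}$)
$P{\left(l,U \right)} = 2 + 2 U$ ($P{\left(l,U \right)} = 2 - \frac{- 5 U + U}{2} = 2 - \frac{\left(-4\right) U}{2} = 2 + 2 U$)
$41 + 2 \left(-2 + P{\left(M{\left(-2,-1 \right)},2 \right)} \left(-5\right)\right) = 41 + 2 \left(-2 + \left(2 + 2 \cdot 2\right) \left(-5\right)\right) = 41 + 2 \left(-2 + \left(2 + 4\right) \left(-5\right)\right) = 41 + 2 \left(-2 + 6 \left(-5\right)\right) = 41 + 2 \left(-2 - 30\right) = 41 + 2 \left(-32\right) = 41 - 64 = -23$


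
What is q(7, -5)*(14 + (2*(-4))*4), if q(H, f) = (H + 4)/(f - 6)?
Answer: 18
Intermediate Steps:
q(H, f) = (4 + H)/(-6 + f)
q(7, -5)*(14 + (2*(-4))*4) = ((4 + 7)/(-6 - 5))*(14 + (2*(-4))*4) = (11/(-11))*(14 - 8*4) = (-1/11*11)*(14 - 32) = -1*(-18) = 18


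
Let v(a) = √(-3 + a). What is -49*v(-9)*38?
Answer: -3724*I*√3 ≈ -6450.2*I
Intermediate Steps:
-49*v(-9)*38 = -49*√(-3 - 9)*38 = -98*I*√3*38 = -3724*I*√3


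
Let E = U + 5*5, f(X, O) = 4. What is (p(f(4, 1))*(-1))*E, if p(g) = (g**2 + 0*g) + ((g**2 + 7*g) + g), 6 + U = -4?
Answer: -960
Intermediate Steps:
U = -10 (U = -6 - 4 = -10)
p(g) = 2*g**2 + 8*g (p(g) = (g**2 + 0) + (g**2 + 8*g) = g**2 + (g**2 + 8*g) = 2*g**2 + 8*g)
E = 15 (E = -10 + 5*5 = -10 + 25 = 15)
(p(f(4, 1))*(-1))*E = ((2*4*(4 + 4))*(-1))*15 = ((2*4*8)*(-1))*15 = (64*(-1))*15 = -64*15 = -960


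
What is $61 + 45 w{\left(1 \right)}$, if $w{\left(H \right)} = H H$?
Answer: $106$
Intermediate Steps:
$w{\left(H \right)} = H^{2}$
$61 + 45 w{\left(1 \right)} = 61 + 45 \cdot 1^{2} = 61 + 45 \cdot 1 = 61 + 45 = 106$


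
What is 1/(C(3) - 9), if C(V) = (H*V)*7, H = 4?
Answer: 1/75 ≈ 0.013333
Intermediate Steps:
C(V) = 28*V (C(V) = (4*V)*7 = 28*V)
1/(C(3) - 9) = 1/(28*3 - 9) = 1/(84 - 9) = 1/75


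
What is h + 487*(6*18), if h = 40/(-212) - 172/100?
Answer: 69687171/1325 ≈ 52594.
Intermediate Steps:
h = -2529/1325 (h = 40*(-1/212) - 172*1/100 = -10/53 - 43/25 = -2529/1325 ≈ -1.9087)
h + 487*(6*18) = -2529/1325 + 487*(6*18) = -2529/1325 + 487*108 = -2529/1325 + 52596 = 69687171/1325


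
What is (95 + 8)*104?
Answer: 10712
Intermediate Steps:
(95 + 8)*104 = 103*104 = 10712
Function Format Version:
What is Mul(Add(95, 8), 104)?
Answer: 10712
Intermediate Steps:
Mul(Add(95, 8), 104) = Mul(103, 104) = 10712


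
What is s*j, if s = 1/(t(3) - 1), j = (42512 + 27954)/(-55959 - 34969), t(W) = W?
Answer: -35233/90928 ≈ -0.38748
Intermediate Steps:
j = -35233/45464 (j = 70466/(-90928) = 70466*(-1/90928) = -35233/45464 ≈ -0.77496)
s = 1/2 (s = 1/(3 - 1) = 1/2 ≈ 0.50000)
s*j = (1/2)*(-35233/45464) = -35233/90928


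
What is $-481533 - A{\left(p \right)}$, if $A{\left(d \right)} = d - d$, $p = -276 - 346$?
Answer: $-481533$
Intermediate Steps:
$p = -622$ ($p = -276 - 346 = -622$)
$A{\left(d \right)} = 0$
$-481533 - A{\left(p \right)} = -481533 - 0 = -481533 + 0 = -481533$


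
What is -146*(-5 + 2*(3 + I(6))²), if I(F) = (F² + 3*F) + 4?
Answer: -1085802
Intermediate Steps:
I(F) = 4 + F² + 3*F
-146*(-5 + 2*(3 + I(6))²) = -146*(-5 + 2*(3 + (4 + 6² + 3*6))²) = -146*(-5 + 2*(3 + (4 + 36 + 18))²) = -146*(-5 + 2*(3 + 58)²) = -146*(-5 + 2*61²) = -146*(-5 + 2*3721) = -146*(-5 + 7442) = -146*7437 = -1085802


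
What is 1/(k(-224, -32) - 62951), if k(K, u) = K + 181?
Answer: -1/62994 ≈ -1.5875e-5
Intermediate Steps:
k(K, u) = 181 + K
1/(k(-224, -32) - 62951) = 1/((181 - 224) - 62951) = 1/(-43 - 62951) = 1/(-62994) = -1/62994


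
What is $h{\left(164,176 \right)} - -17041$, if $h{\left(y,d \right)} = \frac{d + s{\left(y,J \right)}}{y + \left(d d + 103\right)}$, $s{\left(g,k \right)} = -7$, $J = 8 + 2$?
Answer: $\frac{532412132}{31243} \approx 17041.0$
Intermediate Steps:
$J = 10$
$h{\left(y,d \right)} = \frac{-7 + d}{103 + y + d^{2}}$ ($h{\left(y,d \right)} = \frac{d - 7}{y + \left(d d + 103\right)} = \frac{-7 + d}{y + \left(d^{2} + 103\right)} = \frac{-7 + d}{y + \left(103 + d^{2}\right)} = \frac{-7 + d}{103 + y + d^{2}}$)
$h{\left(164,176 \right)} - -17041 = \frac{-7 + 176}{103 + 164 + 176^{2}} - -17041 = \frac{1}{103 + 164 + 30976} \cdot 169 + 17041 = \frac{1}{31243} \cdot 169 + 17041 = \frac{169}{31243} + 17041 = \frac{532412132}{31243}$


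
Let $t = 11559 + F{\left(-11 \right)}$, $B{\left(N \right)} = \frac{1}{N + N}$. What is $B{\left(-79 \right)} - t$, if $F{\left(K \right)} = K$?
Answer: $- \frac{1824585}{158} \approx -11548.0$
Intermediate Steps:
$B{\left(N \right)} = \frac{1}{2 N}$
$t = 11548$ ($t = 11559 - 11 = 11548$)
$B{\left(-79 \right)} - t = \frac{1}{2 \left(-79\right)} - 11548 = \frac{1}{2} \left(- \frac{1}{79}\right) - 11548 = - \frac{1}{158} - 11548 = - \frac{1824585}{158}$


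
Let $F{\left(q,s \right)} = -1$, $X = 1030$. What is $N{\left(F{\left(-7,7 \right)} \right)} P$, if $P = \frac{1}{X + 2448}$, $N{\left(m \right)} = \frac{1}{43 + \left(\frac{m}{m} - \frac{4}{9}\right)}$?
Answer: $\frac{9}{1363376} \approx 6.6013 \cdot 10^{-6}$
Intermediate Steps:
$N{\left(m \right)} = \frac{9}{392}$ ($N{\left(m \right)} = \frac{1}{43 + \left(1 - \frac{4}{9}\right)} = \frac{1}{43 + \frac{5}{9}} = \frac{1}{\frac{392}{9}} = \frac{9}{392}$)
$P = \frac{1}{3478}$ ($P = \frac{1}{1030 + 2448} = \frac{1}{3478} \approx 0.00028752$)
$N{\left(F{\left(-7,7 \right)} \right)} P = \frac{9}{392} \cdot \frac{1}{3478} = \frac{9}{1363376}$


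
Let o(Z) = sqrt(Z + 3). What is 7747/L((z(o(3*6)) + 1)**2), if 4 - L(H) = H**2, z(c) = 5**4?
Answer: -7747/153566799372 ≈ -5.0447e-8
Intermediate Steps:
o(Z) = sqrt(3 + Z)
z(c) = 625
L(H) = 4 - H**2
7747/L((z(o(3*6)) + 1)**2) = 7747/(4 - ((625 + 1)**2)**2) = 7747/(4 - (626**2)**2) = 7747/(4 - 1*391876**2) = 7747/(4 - 1*153566799376) = 7747/(4 - 153566799376) = 7747/(-153566799372) = 7747*(-1/153566799372) = -7747/153566799372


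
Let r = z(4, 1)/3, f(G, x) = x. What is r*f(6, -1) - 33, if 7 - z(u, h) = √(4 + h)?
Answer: -106/3 + √5/3 ≈ -34.588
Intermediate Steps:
z(u, h) = 7 - √(4 + h)
r = 7/3 - √5/3 (r = (7 - √(4 + 1))/3 = (7 - √5)*(⅓) = 7/3 - √5/3 ≈ 1.5880)
r*f(6, -1) - 33 = (7/3 - √5/3)*(-1) - 33 = (-7/3 + √5/3) - 33 = -106/3 + √5/3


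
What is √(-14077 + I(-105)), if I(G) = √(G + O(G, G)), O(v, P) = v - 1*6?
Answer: √(-14077 + 6*I*√6) ≈ 0.0619 + 118.65*I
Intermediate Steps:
O(v, P) = -6 + v (O(v, P) = v - 6 = -6 + v)
I(G) = √(-6 + 2*G) (I(G) = √(G + (-6 + G)) = √(-6 + 2*G))
√(-14077 + I(-105)) = √(-14077 + √(-6 + 2*(-105))) = √(-14077 + √(-6 - 210)) = √(-14077 + √(-216)) = √(-14077 + 6*I*√6)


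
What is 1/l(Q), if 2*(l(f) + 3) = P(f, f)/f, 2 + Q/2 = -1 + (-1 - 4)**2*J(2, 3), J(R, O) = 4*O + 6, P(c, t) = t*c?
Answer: 1/444 ≈ 0.0022523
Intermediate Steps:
P(c, t) = c*t
J(R, O) = 6 + 4*O
Q = 894 (Q = -4 + 2*(-1 + (-1 - 4)**2*(6 + 4*3)) = -4 + 2*(-1 + (-5)**2*(6 + 12)) = -4 + 2*(-1 + 25*18) = -4 + 2*(-1 + 450) = -4 + 2*449 = -4 + 898 = 894)
l(f) = -3 + f/2 (l(f) = -3 + ((f*f)/f)/2 = -3 + (f**2/f)/2 = -3 + f/2)
1/l(Q) = 1/(-3 + (1/2)*894) = 1/(-3 + 447) = 1/444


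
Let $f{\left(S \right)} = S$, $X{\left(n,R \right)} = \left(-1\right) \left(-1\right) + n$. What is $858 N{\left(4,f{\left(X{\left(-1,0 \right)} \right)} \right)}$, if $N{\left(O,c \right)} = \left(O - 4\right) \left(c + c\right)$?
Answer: $0$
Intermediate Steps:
$X{\left(n,R \right)} = 1 + n$
$N{\left(O,c \right)} = 2 c \left(-4 + O\right)$ ($N{\left(O,c \right)} = \left(-4 + O\right) 2 c = 2 c \left(-4 + O\right)$)
$858 N{\left(4,f{\left(X{\left(-1,0 \right)} \right)} \right)} = 858 \cdot 2 \left(1 - 1\right) \left(-4 + 4\right) = 858 \cdot 2 \cdot 0 \cdot 0 = 858 \cdot 0 = 0$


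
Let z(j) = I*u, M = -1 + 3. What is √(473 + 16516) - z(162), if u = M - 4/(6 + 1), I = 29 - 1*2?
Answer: -270/7 + √16989 ≈ 91.770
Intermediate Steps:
I = 27 (I = 29 - 2 = 27)
M = 2
u = 10/7 (u = 2 - 4/(6 + 1) = 2 - 4/7 = 10/7 ≈ 1.4286)
z(j) = 270/7 (z(j) = 27*(10/7) = 270/7)
√(473 + 16516) - z(162) = √(473 + 16516) - 1*270/7 = √16989 - 270/7 = -270/7 + √16989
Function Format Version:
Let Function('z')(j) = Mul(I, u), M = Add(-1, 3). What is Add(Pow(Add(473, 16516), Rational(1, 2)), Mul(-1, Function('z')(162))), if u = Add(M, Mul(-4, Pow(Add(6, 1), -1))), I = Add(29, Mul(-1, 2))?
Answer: Add(Rational(-270, 7), Pow(16989, Rational(1, 2))) ≈ 91.770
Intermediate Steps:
I = 27 (I = Add(29, -2) = 27)
M = 2
u = Rational(10, 7) (u = Add(2, Mul(-4, Pow(Add(6, 1), -1))) = Add(2, Mul(-4, Pow(7, -1))) = Add(2, Mul(-4, Rational(1, 7))) = Add(2, Rational(-4, 7)) = Rational(10, 7) ≈ 1.4286)
Function('z')(j) = Rational(270, 7) (Function('z')(j) = Mul(27, Rational(10, 7)) = Rational(270, 7))
Add(Pow(Add(473, 16516), Rational(1, 2)), Mul(-1, Function('z')(162))) = Add(Pow(Add(473, 16516), Rational(1, 2)), Mul(-1, Rational(270, 7))) = Add(Pow(16989, Rational(1, 2)), Rational(-270, 7)) = Add(Rational(-270, 7), Pow(16989, Rational(1, 2)))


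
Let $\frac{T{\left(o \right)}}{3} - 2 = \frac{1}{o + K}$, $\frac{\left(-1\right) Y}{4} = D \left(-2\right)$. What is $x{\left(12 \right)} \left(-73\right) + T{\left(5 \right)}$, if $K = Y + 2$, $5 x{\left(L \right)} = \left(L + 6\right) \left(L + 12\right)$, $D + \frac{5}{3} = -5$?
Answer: $- \frac{4379379}{695} \approx -6301.3$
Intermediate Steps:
$D = - \frac{20}{3}$ ($D = - \frac{5}{3} - 5 = - \frac{20}{3} \approx -6.6667$)
$Y = - \frac{160}{3}$ ($Y = - 4 \left(\left(- \frac{20}{3}\right) \left(-2\right)\right) = \left(-4\right) \frac{40}{3} = - \frac{160}{3} \approx -53.333$)
$x{\left(L \right)} = \frac{\left(6 + L\right) \left(12 + L\right)}{5}$ ($x{\left(L \right)} = \frac{\left(L + 6\right) \left(L + 12\right)}{5} = \frac{\left(6 + L\right) \left(12 + L\right)}{5}$)
$K = - \frac{154}{3}$ ($K = - \frac{160}{3} + 2 = - \frac{154}{3} \approx -51.333$)
$T{\left(o \right)} = 6 + \frac{3}{- \frac{154}{3} + o}$ ($T{\left(o \right)} = 6 + \frac{3}{o - \frac{154}{3}} = 6 + \frac{3}{- \frac{154}{3} + o}$)
$x{\left(12 \right)} \left(-73\right) + T{\left(5 \right)} = \left(\frac{72}{5} + \frac{12^{2}}{5} + \frac{18}{5} \cdot 12\right) \left(-73\right) + \frac{3 \left(-305 + 6 \cdot 5\right)}{-154 + 3 \cdot 5} = \left(\frac{72}{5} + \frac{1}{5} \cdot 144 + \frac{216}{5}\right) \left(-73\right) + \frac{3 \left(-305 + 30\right)}{-154 + 15} = \left(\frac{72}{5} + \frac{144}{5} + \frac{216}{5}\right) \left(-73\right) + 3 \frac{1}{-139} \left(-275\right) = \frac{432}{5} \left(-73\right) + 3 \left(- \frac{1}{139}\right) \left(-275\right) = - \frac{31536}{5} + \frac{825}{139} = - \frac{4379379}{695}$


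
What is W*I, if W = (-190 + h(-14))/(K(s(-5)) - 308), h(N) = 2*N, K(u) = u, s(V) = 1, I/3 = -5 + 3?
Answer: -1308/307 ≈ -4.2606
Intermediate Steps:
I = -6 (I = 3*(-5 + 3) = 3*(-2) = -6)
W = 218/307 (W = (-190 + 2*(-14))/(1 - 308) = (-190 - 28)/(-307) = -218*(-1/307) = 218/307 ≈ 0.71010)
W*I = (218/307)*(-6) = -1308/307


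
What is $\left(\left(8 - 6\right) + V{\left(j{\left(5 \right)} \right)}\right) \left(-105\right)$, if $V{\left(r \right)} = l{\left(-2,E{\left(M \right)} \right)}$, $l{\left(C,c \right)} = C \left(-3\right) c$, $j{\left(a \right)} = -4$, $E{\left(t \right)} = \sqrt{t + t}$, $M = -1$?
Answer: $-210 - 630 i \sqrt{2} \approx -210.0 - 890.95 i$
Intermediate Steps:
$E{\left(t \right)} = \sqrt{2} \sqrt{t}$ ($E{\left(t \right)} = \sqrt{2 t} = \sqrt{2} \sqrt{t}$)
$l{\left(C,c \right)} = - 3 C c$
$V{\left(r \right)} = 6 i \sqrt{2}$ ($V{\left(r \right)} = \left(-3\right) \left(-2\right) \sqrt{2} \sqrt{-1} = \left(-3\right) \left(-2\right) \sqrt{2} i = \left(-3\right) \left(-2\right) i \sqrt{2} = 6 i \sqrt{2}$)
$\left(\left(8 - 6\right) + V{\left(j{\left(5 \right)} \right)}\right) \left(-105\right) = \left(\left(8 - 6\right) + 6 i \sqrt{2}\right) \left(-105\right) = \left(2 + 6 i \sqrt{2}\right) \left(-105\right) = -210 - 630 i \sqrt{2}$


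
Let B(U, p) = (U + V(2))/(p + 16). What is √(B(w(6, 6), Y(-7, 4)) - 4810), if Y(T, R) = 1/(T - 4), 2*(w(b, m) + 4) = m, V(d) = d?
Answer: I*√5892173/35 ≈ 69.354*I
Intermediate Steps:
w(b, m) = -4 + m/2
Y(T, R) = 1/(-4 + T)
B(U, p) = (2 + U)/(16 + p) (B(U, p) = (U + 2)/(p + 16) = (2 + U)/(16 + p))
√(B(w(6, 6), Y(-7, 4)) - 4810) = √((2 + (-4 + (½)*6))/(16 + 1/(-4 - 7)) - 4810) = √((2 + (-4 + 3))/(16 + 1/(-11)) - 4810) = √((2 - 1)/(16 - 1/11) - 4810) = √(1/(175/11) - 4810) = √((11/175)*1 - 4810) = √(11/175 - 4810) = √(-841739/175) = I*√5892173/35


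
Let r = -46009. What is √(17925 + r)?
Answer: 2*I*√7021 ≈ 167.58*I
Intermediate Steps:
√(17925 + r) = √(17925 - 46009) = √(-28084) = 2*I*√7021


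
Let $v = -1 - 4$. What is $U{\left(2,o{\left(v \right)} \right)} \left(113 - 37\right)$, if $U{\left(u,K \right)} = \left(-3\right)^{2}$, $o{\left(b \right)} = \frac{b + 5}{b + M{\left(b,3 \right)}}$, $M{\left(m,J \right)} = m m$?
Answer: $684$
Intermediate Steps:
$M{\left(m,J \right)} = m^{2}$
$v = -5$ ($v = -1 - 4 = -5$)
$o{\left(b \right)} = \frac{5 + b}{b + b^{2}}$ ($o{\left(b \right)} = \frac{b + 5}{b + b^{2}} = \frac{5 + b}{b + b^{2}}$)
$U{\left(u,K \right)} = 9$
$U{\left(2,o{\left(v \right)} \right)} \left(113 - 37\right) = 9 \left(113 - 37\right) = 9 \cdot 76 = 684$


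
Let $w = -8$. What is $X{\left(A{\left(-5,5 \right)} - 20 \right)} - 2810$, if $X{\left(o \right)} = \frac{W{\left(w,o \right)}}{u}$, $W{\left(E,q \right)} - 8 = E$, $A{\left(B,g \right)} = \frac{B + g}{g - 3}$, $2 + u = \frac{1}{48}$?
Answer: $-2810$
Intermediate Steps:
$u = - \frac{95}{48}$ ($u = -2 + \frac{1}{48} = - \frac{95}{48} \approx -1.9792$)
$A{\left(B,g \right)} = \frac{B + g}{-3 + g}$
$W{\left(E,q \right)} = 8 + E$
$X{\left(o \right)} = 0$ ($X{\left(o \right)} = \frac{8 - 8}{- \frac{95}{48}} = 0 \left(- \frac{48}{95}\right) = 0$)
$X{\left(A{\left(-5,5 \right)} - 20 \right)} - 2810 = 0 - 2810 = -2810$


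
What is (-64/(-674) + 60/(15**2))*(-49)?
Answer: -89572/5055 ≈ -17.719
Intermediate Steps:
(-64/(-674) + 60/(15**2))*(-49) = (-64*(-1/674) + 60/225)*(-49) = (32/337 + 60*(1/225))*(-49) = (32/337 + 4/15)*(-49) = (1828/5055)*(-49) = -89572/5055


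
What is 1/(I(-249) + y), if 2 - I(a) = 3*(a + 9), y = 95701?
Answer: 1/96423 ≈ 1.0371e-5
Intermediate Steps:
I(a) = -25 - 3*a (I(a) = 2 - 3*(a + 9) = 2 - 3*(9 + a) = 2 - (27 + 3*a) = 2 + (-27 - 3*a) = -25 - 3*a)
1/(I(-249) + y) = 1/((-25 - 3*(-249)) + 95701) = 1/((-25 + 747) + 95701) = 1/(722 + 95701) = 1/96423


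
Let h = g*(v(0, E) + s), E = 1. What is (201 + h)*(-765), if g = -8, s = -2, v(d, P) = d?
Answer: -166005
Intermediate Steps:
h = 16 (h = -8*(0 - 2) = -8*(-2) = 16)
(201 + h)*(-765) = (201 + 16)*(-765) = 217*(-765) = -166005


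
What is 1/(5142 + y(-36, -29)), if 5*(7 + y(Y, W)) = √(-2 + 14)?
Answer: 128375/659205613 - 10*√3/659205613 ≈ 0.00019472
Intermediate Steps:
y(Y, W) = -7 + 2*√3/5 (y(Y, W) = -7 + √(-2 + 14)/5 = -7 + √12/5 = -7 + (2*√3)/5 = -7 + 2*√3/5)
1/(5142 + y(-36, -29)) = 1/(5142 + (-7 + 2*√3/5)) = 1/(5135 + 2*√3/5)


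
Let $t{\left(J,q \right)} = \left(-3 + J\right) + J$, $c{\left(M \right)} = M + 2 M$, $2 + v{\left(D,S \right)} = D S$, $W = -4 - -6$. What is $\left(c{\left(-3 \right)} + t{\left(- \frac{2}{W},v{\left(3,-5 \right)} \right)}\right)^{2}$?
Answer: $196$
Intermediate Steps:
$W = 2$ ($W = -4 + 6 = 2$)
$v{\left(D,S \right)} = -2 + D S$
$c{\left(M \right)} = 3 M$
$t{\left(J,q \right)} = -3 + 2 J$
$\left(c{\left(-3 \right)} + t{\left(- \frac{2}{W},v{\left(3,-5 \right)} \right)}\right)^{2} = \left(3 \left(-3\right) - \left(3 - 2 \left(- \frac{2}{2}\right)\right)\right)^{2} = \left(-9 - \left(3 - 2 \left(\left(-2\right) \frac{1}{2}\right)\right)\right)^{2} = \left(-9 + \left(-3 + 2 \left(-1\right)\right)\right)^{2} = \left(-9 - 5\right)^{2} = \left(-14\right)^{2} = 196$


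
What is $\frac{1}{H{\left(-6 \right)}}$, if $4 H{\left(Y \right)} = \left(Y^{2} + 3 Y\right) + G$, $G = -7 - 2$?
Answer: $\frac{4}{9} \approx 0.44444$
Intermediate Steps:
$G = -9$
$H{\left(Y \right)} = - \frac{9}{4} + \frac{Y^{2}}{4} + \frac{3 Y}{4}$ ($H{\left(Y \right)} = \frac{\left(Y^{2} + 3 Y\right) - 9}{4} = \frac{-9 + Y^{2} + 3 Y}{4} = - \frac{9}{4} + \frac{Y^{2}}{4} + \frac{3 Y}{4}$)
$\frac{1}{H{\left(-6 \right)}} = \frac{1}{- \frac{9}{4} + \frac{\left(-6\right)^{2}}{4} + \frac{3}{4} \left(-6\right)} = \frac{1}{- \frac{9}{4} + \frac{1}{4} \cdot 36 - \frac{9}{2}} = \frac{1}{- \frac{9}{4} + 9 - \frac{9}{2}} = \frac{1}{\frac{9}{4}} = \frac{4}{9}$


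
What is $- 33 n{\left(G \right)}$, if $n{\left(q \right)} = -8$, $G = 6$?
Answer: $264$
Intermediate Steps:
$- 33 n{\left(G \right)} = \left(-33\right) \left(-8\right) = 264$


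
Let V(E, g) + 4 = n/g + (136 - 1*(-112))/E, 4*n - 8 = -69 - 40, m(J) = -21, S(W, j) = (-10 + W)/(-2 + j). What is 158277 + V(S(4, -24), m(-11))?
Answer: 13385305/84 ≈ 1.5935e+5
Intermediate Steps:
S(W, j) = (-10 + W)/(-2 + j)
n = -101/4 (n = 2 + (-69 - 40)/4 = 2 + (¼)*(-109) = 2 - 109/4 = -101/4 ≈ -25.250)
V(E, g) = -4 + 248/E - 101/(4*g) (V(E, g) = -4 + (-101/(4*g) + (136 - 1*(-112))/E) = -4 + (-101/(4*g) + (136 + 112)/E) = -4 + (-101/(4*g) + 248/E) = -4 + (248/E - 101/(4*g)) = -4 + 248/E - 101/(4*g))
158277 + V(S(4, -24), m(-11)) = 158277 + (-4 + 248/(((-10 + 4)/(-2 - 24))) - 101/4/(-21)) = 158277 + (-4 + 248/((-6/(-26))) - 101/4*(-1/21)) = 158277 + (-4 + 248/((-1/26*(-6))) + 101/84) = 158277 + (-4 + 248/(3/13) + 101/84) = 158277 + (-4 + 248*(13/3) + 101/84) = 158277 + (-4 + 3224/3 + 101/84) = 158277 + 90037/84 = 13385305/84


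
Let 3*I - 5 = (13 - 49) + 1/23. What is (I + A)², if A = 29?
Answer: 1661521/4761 ≈ 348.99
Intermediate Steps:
I = -712/69 (I = 5/3 + ((13 - 49) + 1/23)/3 = 5/3 + (-36 + 1/23)/3 = 5/3 + (⅓)*(-827/23) = 5/3 - 827/69 = -712/69 ≈ -10.319)
(I + A)² = (-712/69 + 29)² = (1289/69)² = 1661521/4761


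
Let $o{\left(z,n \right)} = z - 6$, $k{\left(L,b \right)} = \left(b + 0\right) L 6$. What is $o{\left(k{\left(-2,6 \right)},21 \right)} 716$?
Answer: $-55848$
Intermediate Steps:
$k{\left(L,b \right)} = 6 L b$ ($k{\left(L,b \right)} = b L 6 = L b 6 = 6 L b$)
$o{\left(z,n \right)} = -6 + z$
$o{\left(k{\left(-2,6 \right)},21 \right)} 716 = \left(-6 + 6 \left(-2\right) 6\right) 716 = \left(-6 - 72\right) 716 = \left(-78\right) 716 = -55848$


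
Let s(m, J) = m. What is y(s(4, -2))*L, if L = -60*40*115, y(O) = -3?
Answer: 828000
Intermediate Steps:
L = -276000 (L = -2400*115 = -276000)
y(s(4, -2))*L = -3*(-276000) = 828000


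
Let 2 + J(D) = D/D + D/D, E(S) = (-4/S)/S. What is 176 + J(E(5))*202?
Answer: 176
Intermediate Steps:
E(S) = -4/S²
J(D) = 0 (J(D) = -2 + (D/D + D/D) = -2 + (1 + 1) = -2 + 2 = 0)
176 + J(E(5))*202 = 176 + 0*202 = 176 + 0 = 176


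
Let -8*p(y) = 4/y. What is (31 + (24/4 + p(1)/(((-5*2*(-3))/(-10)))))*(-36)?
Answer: -1338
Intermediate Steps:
p(y) = -1/(2*y)
(31 + (24/4 + p(1)/(((-5*2*(-3))/(-10)))))*(-36) = (31 + (24/4 + (-½/1)/(((-5*2*(-3))/(-10)))))*(-36) = (31 + (24*(¼) + (-½*1)/((-10*(-3)*(-⅒)))))*(-36) = (31 + (6 - 1/(2*(30*(-⅒)))))*(-36) = (31 + (6 - ½/(-3)))*(-36) = (31 + (6 - ½*(-⅓)))*(-36) = (31 + (6 + ⅙))*(-36) = (31 + 37/6)*(-36) = (223/6)*(-36) = -1338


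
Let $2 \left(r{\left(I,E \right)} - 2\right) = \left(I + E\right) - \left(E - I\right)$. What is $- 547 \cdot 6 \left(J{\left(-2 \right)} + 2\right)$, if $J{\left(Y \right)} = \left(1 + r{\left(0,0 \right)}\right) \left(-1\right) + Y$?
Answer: $9846$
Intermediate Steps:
$r{\left(I,E \right)} = 2 + I$ ($r{\left(I,E \right)} = 2 + \frac{\left(I + E\right) - \left(E - I\right)}{2} = 2 + \frac{\left(E + I\right) - \left(E - I\right)}{2} = 2 + \frac{2 I}{2} = 2 + I$)
$J{\left(Y \right)} = -3 + Y$ ($J{\left(Y \right)} = \left(1 + \left(2 + 0\right)\right) \left(-1\right) + Y = \left(1 + 2\right) \left(-1\right) + Y = 3 \left(-1\right) + Y = -3 + Y$)
$- 547 \cdot 6 \left(J{\left(-2 \right)} + 2\right) = - 547 \cdot 6 \left(\left(-3 - 2\right) + 2\right) = - 547 \cdot 6 \left(-5 + 2\right) = - 547 \cdot 6 \left(-3\right) = \left(-547\right) \left(-18\right) = 9846$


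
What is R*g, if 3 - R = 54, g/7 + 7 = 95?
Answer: -31416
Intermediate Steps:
g = 616 (g = -49 + 7*95 = -49 + 665 = 616)
R = -51 (R = 3 - 1*54 = 3 - 54 = -51)
R*g = -51*616 = -31416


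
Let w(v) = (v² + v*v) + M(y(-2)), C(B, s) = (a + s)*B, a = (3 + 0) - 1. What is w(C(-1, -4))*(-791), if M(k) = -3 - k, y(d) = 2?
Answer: -2373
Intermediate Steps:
a = 2 (a = 3 - 1 = 2)
C(B, s) = B*(2 + s) (C(B, s) = (2 + s)*B = B*(2 + s))
w(v) = -5 + 2*v² (w(v) = (v² + v*v) + (-3 - 1*2) = (v² + v²) + (-3 - 2) = 2*v² - 5 = -5 + 2*v²)
w(C(-1, -4))*(-791) = (-5 + 2*(-(2 - 4))²)*(-791) = (-5 + 2*(-1*(-2))²)*(-791) = (-5 + 2*2²)*(-791) = (-5 + 2*4)*(-791) = (-5 + 8)*(-791) = 3*(-791) = -2373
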